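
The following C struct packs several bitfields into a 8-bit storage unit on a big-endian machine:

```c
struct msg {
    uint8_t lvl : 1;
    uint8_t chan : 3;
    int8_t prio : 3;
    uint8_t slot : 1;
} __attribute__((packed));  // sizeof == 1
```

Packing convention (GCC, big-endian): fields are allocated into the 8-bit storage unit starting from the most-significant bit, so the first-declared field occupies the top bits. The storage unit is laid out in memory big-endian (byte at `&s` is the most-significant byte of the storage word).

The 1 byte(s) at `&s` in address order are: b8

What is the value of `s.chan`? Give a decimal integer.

[0]=0xb8 (big-endian) → word 0xb8
lvl:1 @ bit 7 → (0xb8>>7)&0x1 = 0x1
chan:3 @ bit 4 → (0xb8>>4)&0x7 = 0x3  ←
prio:3 @ bit 1 → (0xb8>>1)&0x7 = 0x4
slot:1 @ bit 0 → (0xb8>>0)&0x1 = 0x0

3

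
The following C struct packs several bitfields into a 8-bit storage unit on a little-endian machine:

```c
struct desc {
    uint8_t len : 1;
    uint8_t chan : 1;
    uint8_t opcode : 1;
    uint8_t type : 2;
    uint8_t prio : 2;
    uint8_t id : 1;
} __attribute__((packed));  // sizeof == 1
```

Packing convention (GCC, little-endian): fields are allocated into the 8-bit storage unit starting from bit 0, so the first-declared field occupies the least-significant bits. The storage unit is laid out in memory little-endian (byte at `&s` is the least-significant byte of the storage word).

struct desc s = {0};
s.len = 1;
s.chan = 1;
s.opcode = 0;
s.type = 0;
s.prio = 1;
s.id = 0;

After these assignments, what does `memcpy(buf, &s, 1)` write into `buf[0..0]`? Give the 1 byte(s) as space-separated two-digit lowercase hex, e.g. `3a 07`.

23

len (1b) val=1 bits=0x1 at bit 0: 0x01
chan (1b) val=1 bits=0x1 at bit 1: 0x03
opcode (1b) val=0 bits=0x0 at bit 2: 0x03
type (2b) val=0 bits=0x0 at bit 3: 0x03
prio (2b) val=1 bits=0x1 at bit 5: 0x23
id (1b) val=0 bits=0x0 at bit 7: 0x23
word = 0x23 → little-endian bytes:
  [0]=0x23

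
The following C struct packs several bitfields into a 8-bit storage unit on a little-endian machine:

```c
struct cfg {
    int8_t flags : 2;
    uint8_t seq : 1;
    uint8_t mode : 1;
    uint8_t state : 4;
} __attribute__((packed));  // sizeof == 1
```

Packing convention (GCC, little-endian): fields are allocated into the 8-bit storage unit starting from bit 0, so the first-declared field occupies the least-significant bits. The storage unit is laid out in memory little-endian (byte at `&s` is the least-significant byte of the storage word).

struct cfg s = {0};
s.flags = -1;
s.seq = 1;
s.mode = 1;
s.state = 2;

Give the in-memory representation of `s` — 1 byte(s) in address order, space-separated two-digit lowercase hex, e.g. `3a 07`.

2f

flags:2 = -1 → 0x3 << 0 → word 0x03
seq:1 = 1 → 0x1 << 2 → word 0x07
mode:1 = 1 → 0x1 << 3 → word 0x0f
state:4 = 2 → 0x2 << 4 → word 0x2f
word = 0x2f → little-endian bytes:
  [0]=0x2f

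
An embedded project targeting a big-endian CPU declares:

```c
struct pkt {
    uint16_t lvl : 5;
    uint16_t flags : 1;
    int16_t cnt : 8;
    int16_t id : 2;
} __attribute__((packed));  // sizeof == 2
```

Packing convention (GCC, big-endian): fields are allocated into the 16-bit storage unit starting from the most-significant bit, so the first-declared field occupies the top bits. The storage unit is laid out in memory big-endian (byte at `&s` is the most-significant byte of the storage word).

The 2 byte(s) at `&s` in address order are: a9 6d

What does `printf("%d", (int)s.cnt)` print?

[0]=0xa9 [1]=0x6d (big-endian) → word 0xa96d
lvl [11+:5] = (word>>11) & 0x1f = 21
flags [10+:1] = (word>>10) & 0x1 = 0
cnt [2+:8] = (word>>2) & 0xff = 91  ←
id [0+:2] = (word>>0) & 0x3 = 1
cnt signed 8b, MSB=0: value = 91

91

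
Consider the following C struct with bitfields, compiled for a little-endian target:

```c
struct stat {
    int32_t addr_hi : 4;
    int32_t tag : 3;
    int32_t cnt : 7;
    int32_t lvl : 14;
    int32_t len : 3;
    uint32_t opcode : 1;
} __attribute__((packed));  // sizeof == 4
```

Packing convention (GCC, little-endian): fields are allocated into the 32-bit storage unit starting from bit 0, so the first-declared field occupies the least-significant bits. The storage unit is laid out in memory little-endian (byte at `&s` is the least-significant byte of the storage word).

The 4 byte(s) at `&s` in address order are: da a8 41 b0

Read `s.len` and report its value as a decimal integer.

[0]=0xda [1]=0xa8 [2]=0x41 [3]=0xb0 (little-endian) → word 0xb041a8da
addr_hi [0+:4] = (word>>0) & 0xf = 10
tag [4+:3] = (word>>4) & 0x7 = 5
cnt [7+:7] = (word>>7) & 0x7f = 81
lvl [14+:14] = (word>>14) & 0x3fff = 262
len [28+:3] = (word>>28) & 0x7 = 3  ←
opcode [31+:1] = (word>>31) & 0x1 = 1
len signed 3b, MSB=0: value = 3

3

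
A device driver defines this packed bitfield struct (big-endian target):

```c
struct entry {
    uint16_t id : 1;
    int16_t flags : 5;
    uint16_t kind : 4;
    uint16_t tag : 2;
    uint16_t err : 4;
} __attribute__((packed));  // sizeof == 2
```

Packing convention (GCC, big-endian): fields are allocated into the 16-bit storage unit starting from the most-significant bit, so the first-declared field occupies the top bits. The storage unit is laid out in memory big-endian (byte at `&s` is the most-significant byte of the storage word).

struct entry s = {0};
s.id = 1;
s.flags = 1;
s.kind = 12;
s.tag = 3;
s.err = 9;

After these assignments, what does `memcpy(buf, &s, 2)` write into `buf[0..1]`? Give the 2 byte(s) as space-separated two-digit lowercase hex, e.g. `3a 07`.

id:1 = 1 → 0x1 << 15 → word 0x8000
flags:5 = 1 → 0x1 << 10 → word 0x8400
kind:4 = 12 → 0xc << 6 → word 0x8700
tag:2 = 3 → 0x3 << 4 → word 0x8730
err:4 = 9 → 0x9 << 0 → word 0x8739
word = 0x8739 → big-endian bytes:
  [0]=0x87  [1]=0x39

87 39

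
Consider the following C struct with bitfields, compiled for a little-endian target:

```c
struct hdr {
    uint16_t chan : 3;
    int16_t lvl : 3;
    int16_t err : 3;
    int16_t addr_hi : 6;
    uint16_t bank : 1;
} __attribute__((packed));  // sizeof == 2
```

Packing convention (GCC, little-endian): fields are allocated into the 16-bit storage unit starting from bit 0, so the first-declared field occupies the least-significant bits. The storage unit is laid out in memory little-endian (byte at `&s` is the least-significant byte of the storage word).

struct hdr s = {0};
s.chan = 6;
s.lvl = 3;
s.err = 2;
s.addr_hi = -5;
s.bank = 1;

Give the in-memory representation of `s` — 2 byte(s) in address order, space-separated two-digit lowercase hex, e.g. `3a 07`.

chan (3b) val=6 bits=0x6 at bit 0: 0x0006
lvl (3b) val=3 bits=0x3 at bit 3: 0x001e
err (3b) val=2 bits=0x2 at bit 6: 0x009e
addr_hi (6b) val=-5 bits=0x3b at bit 9: 0x769e
bank (1b) val=1 bits=0x1 at bit 15: 0xf69e
word = 0xf69e → little-endian bytes:
  [0]=0x9e  [1]=0xf6

9e f6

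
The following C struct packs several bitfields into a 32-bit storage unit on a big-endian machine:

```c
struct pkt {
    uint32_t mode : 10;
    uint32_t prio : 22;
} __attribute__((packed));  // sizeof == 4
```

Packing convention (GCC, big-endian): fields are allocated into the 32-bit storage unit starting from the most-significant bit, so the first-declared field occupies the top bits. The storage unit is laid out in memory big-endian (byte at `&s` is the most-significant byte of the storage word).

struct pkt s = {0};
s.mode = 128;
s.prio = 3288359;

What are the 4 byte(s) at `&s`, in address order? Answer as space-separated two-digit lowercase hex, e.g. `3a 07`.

[22+:10] mode=128 & 0x3ff = 0x80; word=0x20000000
[0+:22] prio=3288359 & 0x3fffff = 0x322d27; word=0x20322d27
word = 0x20322d27 → big-endian bytes:
  [0]=0x20  [1]=0x32  [2]=0x2d  [3]=0x27

20 32 2d 27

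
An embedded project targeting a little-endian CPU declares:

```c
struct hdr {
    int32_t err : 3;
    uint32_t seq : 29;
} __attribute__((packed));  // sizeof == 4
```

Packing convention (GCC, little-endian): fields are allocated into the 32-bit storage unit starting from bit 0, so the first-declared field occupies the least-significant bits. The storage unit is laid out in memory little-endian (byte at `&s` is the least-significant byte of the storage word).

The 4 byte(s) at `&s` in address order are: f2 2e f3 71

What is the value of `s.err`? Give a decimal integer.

2

[0]=0xf2 [1]=0x2e [2]=0xf3 [3]=0x71 (little-endian) → word 0x71f32ef2
err:3 @ bit 0 → (0x71f32ef2>>0)&0x7 = 0x2  ←
seq:29 @ bit 3 → (0x71f32ef2>>3)&0x1fffffff = 0xe3e65de
err signed 3b, MSB=0: value = 2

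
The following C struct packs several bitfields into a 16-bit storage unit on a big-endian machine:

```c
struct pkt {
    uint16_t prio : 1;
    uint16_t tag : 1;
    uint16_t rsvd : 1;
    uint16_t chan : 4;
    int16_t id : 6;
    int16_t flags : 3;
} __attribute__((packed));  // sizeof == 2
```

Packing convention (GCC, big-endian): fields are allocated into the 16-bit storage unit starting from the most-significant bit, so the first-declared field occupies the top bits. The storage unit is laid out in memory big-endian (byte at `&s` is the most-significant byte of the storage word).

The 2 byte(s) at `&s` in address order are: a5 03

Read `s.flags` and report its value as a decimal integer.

3

[0]=0xa5 [1]=0x03 (big-endian) → word 0xa503
prio:1 @ bit 15 → (0xa503>>15)&0x1 = 0x1
tag:1 @ bit 14 → (0xa503>>14)&0x1 = 0x0
rsvd:1 @ bit 13 → (0xa503>>13)&0x1 = 0x1
chan:4 @ bit 9 → (0xa503>>9)&0xf = 0x2
id:6 @ bit 3 → (0xa503>>3)&0x3f = 0x20
flags:3 @ bit 0 → (0xa503>>0)&0x7 = 0x3  ←
flags signed 3b, MSB=0: value = 3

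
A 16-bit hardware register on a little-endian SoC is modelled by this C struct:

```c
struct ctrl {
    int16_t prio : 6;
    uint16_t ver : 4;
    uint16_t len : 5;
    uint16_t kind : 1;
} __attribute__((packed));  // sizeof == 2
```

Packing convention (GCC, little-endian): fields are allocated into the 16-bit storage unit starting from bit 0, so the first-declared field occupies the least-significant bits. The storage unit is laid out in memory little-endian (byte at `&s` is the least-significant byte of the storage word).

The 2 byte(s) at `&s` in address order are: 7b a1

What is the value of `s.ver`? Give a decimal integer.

[0]=0x7b [1]=0xa1 (little-endian) → word 0xa17b
prio:6 @ bit 0 → (0xa17b>>0)&0x3f = 0x3b
ver:4 @ bit 6 → (0xa17b>>6)&0xf = 0x5  ←
len:5 @ bit 10 → (0xa17b>>10)&0x1f = 0x8
kind:1 @ bit 15 → (0xa17b>>15)&0x1 = 0x1

5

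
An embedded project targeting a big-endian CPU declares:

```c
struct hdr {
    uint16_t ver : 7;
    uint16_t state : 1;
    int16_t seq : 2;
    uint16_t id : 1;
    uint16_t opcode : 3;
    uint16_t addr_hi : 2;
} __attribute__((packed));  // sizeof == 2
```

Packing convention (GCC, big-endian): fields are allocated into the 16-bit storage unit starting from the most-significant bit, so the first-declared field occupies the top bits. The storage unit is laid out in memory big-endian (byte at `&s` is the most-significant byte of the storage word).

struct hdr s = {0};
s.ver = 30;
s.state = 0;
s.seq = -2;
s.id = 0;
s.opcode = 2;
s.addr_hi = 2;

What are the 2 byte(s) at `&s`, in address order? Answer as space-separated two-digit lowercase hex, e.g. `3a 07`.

3c 8a

ver:7 = 30 → 0x1e << 9 → word 0x3c00
state:1 = 0 → 0x0 << 8 → word 0x3c00
seq:2 = -2 → 0x2 << 6 → word 0x3c80
id:1 = 0 → 0x0 << 5 → word 0x3c80
opcode:3 = 2 → 0x2 << 2 → word 0x3c88
addr_hi:2 = 2 → 0x2 << 0 → word 0x3c8a
word = 0x3c8a → big-endian bytes:
  [0]=0x3c  [1]=0x8a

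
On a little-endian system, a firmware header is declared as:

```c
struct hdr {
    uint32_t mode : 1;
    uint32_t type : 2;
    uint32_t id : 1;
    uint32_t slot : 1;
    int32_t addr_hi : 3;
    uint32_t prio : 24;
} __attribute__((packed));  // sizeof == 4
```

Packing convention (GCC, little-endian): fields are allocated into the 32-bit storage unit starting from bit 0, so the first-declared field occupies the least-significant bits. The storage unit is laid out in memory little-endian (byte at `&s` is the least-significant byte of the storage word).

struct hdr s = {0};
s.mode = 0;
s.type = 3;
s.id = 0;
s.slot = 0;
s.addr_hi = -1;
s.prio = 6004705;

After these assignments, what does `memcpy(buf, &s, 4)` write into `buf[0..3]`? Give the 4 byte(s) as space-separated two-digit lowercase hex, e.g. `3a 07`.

e6 e1 9f 5b

mode (1b) val=0 bits=0x0 at bit 0: 0x00000000
type (2b) val=3 bits=0x3 at bit 1: 0x00000006
id (1b) val=0 bits=0x0 at bit 3: 0x00000006
slot (1b) val=0 bits=0x0 at bit 4: 0x00000006
addr_hi (3b) val=-1 bits=0x7 at bit 5: 0x000000e6
prio (24b) val=6004705 bits=0x5b9fe1 at bit 8: 0x5b9fe1e6
word = 0x5b9fe1e6 → little-endian bytes:
  [0]=0xe6  [1]=0xe1  [2]=0x9f  [3]=0x5b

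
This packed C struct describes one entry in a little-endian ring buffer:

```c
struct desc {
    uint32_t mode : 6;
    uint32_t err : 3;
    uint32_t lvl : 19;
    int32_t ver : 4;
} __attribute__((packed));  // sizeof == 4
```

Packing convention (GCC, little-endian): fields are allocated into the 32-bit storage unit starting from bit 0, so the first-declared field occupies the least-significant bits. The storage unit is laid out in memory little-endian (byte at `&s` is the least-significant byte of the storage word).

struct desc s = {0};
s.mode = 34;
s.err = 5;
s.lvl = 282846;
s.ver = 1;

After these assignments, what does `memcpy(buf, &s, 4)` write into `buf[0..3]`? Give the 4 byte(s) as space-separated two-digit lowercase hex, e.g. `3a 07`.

mode (6b) val=34 bits=0x22 at bit 0: 0x00000022
err (3b) val=5 bits=0x5 at bit 6: 0x00000162
lvl (19b) val=282846 bits=0x450de at bit 9: 0x08a1bd62
ver (4b) val=1 bits=0x1 at bit 28: 0x18a1bd62
word = 0x18a1bd62 → little-endian bytes:
  [0]=0x62  [1]=0xbd  [2]=0xa1  [3]=0x18

62 bd a1 18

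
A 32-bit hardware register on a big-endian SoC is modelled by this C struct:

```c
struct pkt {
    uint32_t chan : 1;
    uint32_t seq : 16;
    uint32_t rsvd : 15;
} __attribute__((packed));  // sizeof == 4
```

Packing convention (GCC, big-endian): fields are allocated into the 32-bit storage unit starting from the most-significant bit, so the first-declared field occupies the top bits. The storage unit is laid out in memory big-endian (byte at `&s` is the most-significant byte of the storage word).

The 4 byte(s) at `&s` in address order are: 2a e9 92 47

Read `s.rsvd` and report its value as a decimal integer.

4679

[0]=0x2a [1]=0xe9 [2]=0x92 [3]=0x47 (big-endian) → word 0x2ae99247
chan [31+:1] = (word>>31) & 0x1 = 0
seq [15+:16] = (word>>15) & 0xffff = 21971
rsvd [0+:15] = (word>>0) & 0x7fff = 4679  ←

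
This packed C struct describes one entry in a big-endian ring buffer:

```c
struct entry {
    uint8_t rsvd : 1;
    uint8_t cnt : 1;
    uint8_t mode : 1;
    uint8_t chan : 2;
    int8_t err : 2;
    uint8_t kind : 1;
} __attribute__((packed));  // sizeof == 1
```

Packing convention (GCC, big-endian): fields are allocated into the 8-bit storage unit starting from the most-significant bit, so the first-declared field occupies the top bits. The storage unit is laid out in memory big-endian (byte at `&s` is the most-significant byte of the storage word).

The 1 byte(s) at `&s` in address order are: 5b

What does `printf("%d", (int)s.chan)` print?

3

[0]=0x5b (big-endian) → word 0x5b
rsvd:1 @ bit 7 → (0x5b>>7)&0x1 = 0x0
cnt:1 @ bit 6 → (0x5b>>6)&0x1 = 0x1
mode:1 @ bit 5 → (0x5b>>5)&0x1 = 0x0
chan:2 @ bit 3 → (0x5b>>3)&0x3 = 0x3  ←
err:2 @ bit 1 → (0x5b>>1)&0x3 = 0x1
kind:1 @ bit 0 → (0x5b>>0)&0x1 = 0x1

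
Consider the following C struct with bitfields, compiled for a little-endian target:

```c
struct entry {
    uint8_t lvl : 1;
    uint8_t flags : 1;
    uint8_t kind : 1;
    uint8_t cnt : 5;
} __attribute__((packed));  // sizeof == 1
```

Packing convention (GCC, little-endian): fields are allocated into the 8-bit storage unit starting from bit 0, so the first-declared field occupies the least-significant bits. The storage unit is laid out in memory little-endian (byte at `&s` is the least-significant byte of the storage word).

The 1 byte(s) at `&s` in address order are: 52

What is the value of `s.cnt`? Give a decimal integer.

[0]=0x52 (little-endian) → word 0x52
lvl:1 @ bit 0 → (0x52>>0)&0x1 = 0x0
flags:1 @ bit 1 → (0x52>>1)&0x1 = 0x1
kind:1 @ bit 2 → (0x52>>2)&0x1 = 0x0
cnt:5 @ bit 3 → (0x52>>3)&0x1f = 0xa  ←

10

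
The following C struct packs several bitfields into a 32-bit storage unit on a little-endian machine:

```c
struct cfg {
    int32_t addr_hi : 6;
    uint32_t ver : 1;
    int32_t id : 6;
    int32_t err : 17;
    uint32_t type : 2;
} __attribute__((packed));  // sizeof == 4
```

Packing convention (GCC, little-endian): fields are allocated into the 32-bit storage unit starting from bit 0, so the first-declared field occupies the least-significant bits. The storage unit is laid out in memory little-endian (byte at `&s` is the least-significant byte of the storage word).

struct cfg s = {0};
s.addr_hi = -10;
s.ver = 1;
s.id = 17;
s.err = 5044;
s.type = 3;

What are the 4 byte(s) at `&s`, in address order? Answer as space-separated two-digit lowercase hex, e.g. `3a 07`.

[0+:6] addr_hi=-10 & 0x3f = 0x36; word=0x00000036
[6+:1] ver=1 & 0x1 = 0x1; word=0x00000076
[7+:6] id=17 & 0x3f = 0x11; word=0x000008f6
[13+:17] err=5044 & 0x1ffff = 0x13b4; word=0x027688f6
[30+:2] type=3 & 0x3 = 0x3; word=0xc27688f6
word = 0xc27688f6 → little-endian bytes:
  [0]=0xf6  [1]=0x88  [2]=0x76  [3]=0xc2

f6 88 76 c2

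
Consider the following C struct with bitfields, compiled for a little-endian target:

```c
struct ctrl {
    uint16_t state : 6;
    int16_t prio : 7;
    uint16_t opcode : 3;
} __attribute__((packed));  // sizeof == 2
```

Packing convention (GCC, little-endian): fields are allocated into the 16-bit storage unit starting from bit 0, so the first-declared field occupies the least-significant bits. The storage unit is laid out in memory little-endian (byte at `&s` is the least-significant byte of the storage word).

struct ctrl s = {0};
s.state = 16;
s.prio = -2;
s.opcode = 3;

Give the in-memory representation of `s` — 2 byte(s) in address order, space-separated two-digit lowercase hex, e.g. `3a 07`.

90 7f

state:6 = 16 → 0x10 << 0 → word 0x0010
prio:7 = -2 → 0x7e << 6 → word 0x1f90
opcode:3 = 3 → 0x3 << 13 → word 0x7f90
word = 0x7f90 → little-endian bytes:
  [0]=0x90  [1]=0x7f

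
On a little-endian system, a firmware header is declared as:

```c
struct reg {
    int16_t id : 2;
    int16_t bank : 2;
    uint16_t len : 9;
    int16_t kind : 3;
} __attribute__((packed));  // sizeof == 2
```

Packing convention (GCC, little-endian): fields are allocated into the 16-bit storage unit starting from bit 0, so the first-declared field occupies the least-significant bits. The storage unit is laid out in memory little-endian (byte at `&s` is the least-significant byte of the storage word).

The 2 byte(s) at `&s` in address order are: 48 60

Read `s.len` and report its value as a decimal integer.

[0]=0x48 [1]=0x60 (little-endian) → word 0x6048
id:2 @ bit 0 → (0x6048>>0)&0x3 = 0x0
bank:2 @ bit 2 → (0x6048>>2)&0x3 = 0x2
len:9 @ bit 4 → (0x6048>>4)&0x1ff = 0x4  ←
kind:3 @ bit 13 → (0x6048>>13)&0x7 = 0x3

4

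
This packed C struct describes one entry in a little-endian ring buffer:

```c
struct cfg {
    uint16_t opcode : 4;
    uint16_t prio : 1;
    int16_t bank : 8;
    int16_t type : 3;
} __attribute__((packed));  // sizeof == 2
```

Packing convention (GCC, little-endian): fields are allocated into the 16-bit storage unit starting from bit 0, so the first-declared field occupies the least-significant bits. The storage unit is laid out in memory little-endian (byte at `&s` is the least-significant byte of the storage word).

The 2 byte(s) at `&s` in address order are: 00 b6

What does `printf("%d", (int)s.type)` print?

[0]=0x00 [1]=0xb6 (little-endian) → word 0xb600
opcode:4 @ bit 0 → (0xb600>>0)&0xf = 0x0
prio:1 @ bit 4 → (0xb600>>4)&0x1 = 0x0
bank:8 @ bit 5 → (0xb600>>5)&0xff = 0xb0
type:3 @ bit 13 → (0xb600>>13)&0x7 = 0x5  ←
type signed 3b, MSB=1: 5 - 8 = -3

-3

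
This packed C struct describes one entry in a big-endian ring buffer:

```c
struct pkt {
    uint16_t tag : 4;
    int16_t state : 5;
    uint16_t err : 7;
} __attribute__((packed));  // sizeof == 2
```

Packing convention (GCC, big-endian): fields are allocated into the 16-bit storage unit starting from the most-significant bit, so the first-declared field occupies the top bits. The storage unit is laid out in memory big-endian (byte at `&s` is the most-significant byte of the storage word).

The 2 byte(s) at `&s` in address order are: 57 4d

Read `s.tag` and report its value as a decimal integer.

5

[0]=0x57 [1]=0x4d (big-endian) → word 0x574d
tag [12+:4] = (word>>12) & 0xf = 5  ←
state [7+:5] = (word>>7) & 0x1f = 14
err [0+:7] = (word>>0) & 0x7f = 77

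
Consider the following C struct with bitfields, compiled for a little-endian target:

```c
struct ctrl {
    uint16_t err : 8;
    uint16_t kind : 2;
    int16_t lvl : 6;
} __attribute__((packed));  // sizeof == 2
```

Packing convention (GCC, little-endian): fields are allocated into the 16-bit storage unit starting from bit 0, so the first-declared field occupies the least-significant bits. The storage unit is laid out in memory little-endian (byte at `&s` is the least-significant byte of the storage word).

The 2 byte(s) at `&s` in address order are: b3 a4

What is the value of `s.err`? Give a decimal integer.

[0]=0xb3 [1]=0xa4 (little-endian) → word 0xa4b3
err [0+:8] = (word>>0) & 0xff = 179  ←
kind [8+:2] = (word>>8) & 0x3 = 0
lvl [10+:6] = (word>>10) & 0x3f = 41

179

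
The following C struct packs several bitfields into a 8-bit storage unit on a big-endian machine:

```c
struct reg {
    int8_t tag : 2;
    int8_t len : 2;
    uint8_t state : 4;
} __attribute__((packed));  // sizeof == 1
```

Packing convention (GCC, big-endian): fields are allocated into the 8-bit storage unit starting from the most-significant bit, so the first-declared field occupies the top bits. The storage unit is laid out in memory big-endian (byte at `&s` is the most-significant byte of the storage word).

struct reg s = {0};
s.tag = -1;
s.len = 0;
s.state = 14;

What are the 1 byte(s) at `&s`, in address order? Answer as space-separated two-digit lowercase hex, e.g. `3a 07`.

tag:2 = -1 → 0x3 << 6 → word 0xc0
len:2 = 0 → 0x0 << 4 → word 0xc0
state:4 = 14 → 0xe << 0 → word 0xce
word = 0xce → big-endian bytes:
  [0]=0xce

ce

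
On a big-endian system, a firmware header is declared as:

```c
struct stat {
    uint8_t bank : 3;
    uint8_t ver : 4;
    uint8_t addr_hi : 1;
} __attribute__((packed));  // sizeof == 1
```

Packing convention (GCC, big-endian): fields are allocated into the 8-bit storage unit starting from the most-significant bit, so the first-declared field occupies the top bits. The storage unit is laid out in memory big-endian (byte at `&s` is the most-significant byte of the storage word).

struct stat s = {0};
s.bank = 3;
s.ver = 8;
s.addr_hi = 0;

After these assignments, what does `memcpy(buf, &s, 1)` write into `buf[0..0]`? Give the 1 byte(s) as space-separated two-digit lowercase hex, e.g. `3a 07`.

70

bank:3 = 3 → 0x3 << 5 → word 0x60
ver:4 = 8 → 0x8 << 1 → word 0x70
addr_hi:1 = 0 → 0x0 << 0 → word 0x70
word = 0x70 → big-endian bytes:
  [0]=0x70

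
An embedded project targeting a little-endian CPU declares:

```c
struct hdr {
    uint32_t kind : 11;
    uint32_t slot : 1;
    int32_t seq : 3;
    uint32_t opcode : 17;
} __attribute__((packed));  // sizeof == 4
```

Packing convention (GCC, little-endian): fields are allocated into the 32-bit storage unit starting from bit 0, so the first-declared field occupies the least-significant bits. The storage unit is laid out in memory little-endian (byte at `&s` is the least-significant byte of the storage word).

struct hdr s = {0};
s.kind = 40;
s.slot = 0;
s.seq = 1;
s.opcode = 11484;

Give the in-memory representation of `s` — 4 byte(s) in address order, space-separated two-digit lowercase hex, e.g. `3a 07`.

[0+:11] kind=40 & 0x7ff = 0x28; word=0x00000028
[11+:1] slot=0 & 0x1 = 0x0; word=0x00000028
[12+:3] seq=1 & 0x7 = 0x1; word=0x00001028
[15+:17] opcode=11484 & 0x1ffff = 0x2cdc; word=0x166e1028
word = 0x166e1028 → little-endian bytes:
  [0]=0x28  [1]=0x10  [2]=0x6e  [3]=0x16

28 10 6e 16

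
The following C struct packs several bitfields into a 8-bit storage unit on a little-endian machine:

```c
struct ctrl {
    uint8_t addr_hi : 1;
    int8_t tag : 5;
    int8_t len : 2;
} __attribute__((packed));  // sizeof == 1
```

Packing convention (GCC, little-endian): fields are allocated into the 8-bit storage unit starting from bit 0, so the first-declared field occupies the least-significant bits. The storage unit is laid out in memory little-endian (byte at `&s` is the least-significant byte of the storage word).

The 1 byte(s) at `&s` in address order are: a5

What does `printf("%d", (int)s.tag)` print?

-14

[0]=0xa5 (little-endian) → word 0xa5
addr_hi [0+:1] = (word>>0) & 0x1 = 1
tag [1+:5] = (word>>1) & 0x1f = 18  ←
len [6+:2] = (word>>6) & 0x3 = 2
tag signed 5b, MSB=1: 18 - 32 = -14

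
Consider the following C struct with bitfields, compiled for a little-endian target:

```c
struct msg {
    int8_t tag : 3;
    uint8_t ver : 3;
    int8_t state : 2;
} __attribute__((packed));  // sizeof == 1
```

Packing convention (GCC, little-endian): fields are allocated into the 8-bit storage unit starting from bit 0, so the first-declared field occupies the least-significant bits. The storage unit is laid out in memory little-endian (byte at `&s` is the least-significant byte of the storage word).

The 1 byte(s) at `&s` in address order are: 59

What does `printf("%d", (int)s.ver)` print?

[0]=0x59 (little-endian) → word 0x59
tag:3 @ bit 0 → (0x59>>0)&0x7 = 0x1
ver:3 @ bit 3 → (0x59>>3)&0x7 = 0x3  ←
state:2 @ bit 6 → (0x59>>6)&0x3 = 0x1

3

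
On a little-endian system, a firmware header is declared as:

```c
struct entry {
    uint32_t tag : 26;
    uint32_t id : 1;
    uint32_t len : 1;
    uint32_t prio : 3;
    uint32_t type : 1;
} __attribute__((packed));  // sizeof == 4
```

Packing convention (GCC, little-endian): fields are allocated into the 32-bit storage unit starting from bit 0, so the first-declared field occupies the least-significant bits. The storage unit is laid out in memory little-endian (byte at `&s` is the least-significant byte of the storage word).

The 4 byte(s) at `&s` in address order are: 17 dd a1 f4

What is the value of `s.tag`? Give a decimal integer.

[0]=0x17 [1]=0xdd [2]=0xa1 [3]=0xf4 (little-endian) → word 0xf4a1dd17
tag:26 @ bit 0 → (0xf4a1dd17>>0)&0x3ffffff = 0xa1dd17  ←
id:1 @ bit 26 → (0xf4a1dd17>>26)&0x1 = 0x1
len:1 @ bit 27 → (0xf4a1dd17>>27)&0x1 = 0x0
prio:3 @ bit 28 → (0xf4a1dd17>>28)&0x7 = 0x7
type:1 @ bit 31 → (0xf4a1dd17>>31)&0x1 = 0x1

10607895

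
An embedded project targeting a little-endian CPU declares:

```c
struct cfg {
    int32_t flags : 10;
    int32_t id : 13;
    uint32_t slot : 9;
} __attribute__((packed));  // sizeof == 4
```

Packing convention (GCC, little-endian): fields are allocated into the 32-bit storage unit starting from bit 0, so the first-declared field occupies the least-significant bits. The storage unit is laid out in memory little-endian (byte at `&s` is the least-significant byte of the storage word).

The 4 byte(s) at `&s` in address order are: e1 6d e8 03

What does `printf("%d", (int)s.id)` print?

[0]=0xe1 [1]=0x6d [2]=0xe8 [3]=0x03 (little-endian) → word 0x03e86de1
flags:10 @ bit 0 → (0x03e86de1>>0)&0x3ff = 0x1e1
id:13 @ bit 10 → (0x03e86de1>>10)&0x1fff = 0x1a1b  ←
slot:9 @ bit 23 → (0x03e86de1>>23)&0x1ff = 0x7
id signed 13b, MSB=1: 6683 - 8192 = -1509

-1509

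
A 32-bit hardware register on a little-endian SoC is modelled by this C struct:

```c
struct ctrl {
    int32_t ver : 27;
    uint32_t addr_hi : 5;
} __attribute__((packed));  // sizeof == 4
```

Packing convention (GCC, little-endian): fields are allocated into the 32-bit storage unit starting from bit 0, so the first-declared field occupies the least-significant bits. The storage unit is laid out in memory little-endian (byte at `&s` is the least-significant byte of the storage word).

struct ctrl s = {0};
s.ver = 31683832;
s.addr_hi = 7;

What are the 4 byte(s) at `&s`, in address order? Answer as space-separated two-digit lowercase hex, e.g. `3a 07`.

f8 74 e3 39

ver:27 = 31683832 → 0x1e374f8 << 0 → word 0x01e374f8
addr_hi:5 = 7 → 0x7 << 27 → word 0x39e374f8
word = 0x39e374f8 → little-endian bytes:
  [0]=0xf8  [1]=0x74  [2]=0xe3  [3]=0x39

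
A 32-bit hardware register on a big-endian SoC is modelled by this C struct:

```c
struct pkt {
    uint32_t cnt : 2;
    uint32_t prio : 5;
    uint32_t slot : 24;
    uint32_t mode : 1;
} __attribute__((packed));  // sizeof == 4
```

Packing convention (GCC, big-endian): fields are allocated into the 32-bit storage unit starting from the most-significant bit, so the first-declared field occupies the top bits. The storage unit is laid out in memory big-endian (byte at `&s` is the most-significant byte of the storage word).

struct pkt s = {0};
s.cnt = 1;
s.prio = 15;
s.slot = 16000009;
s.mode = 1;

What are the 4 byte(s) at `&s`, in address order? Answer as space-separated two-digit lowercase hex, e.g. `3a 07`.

cnt (2b) val=1 bits=0x1 at bit 30: 0x40000000
prio (5b) val=15 bits=0xf at bit 25: 0x5e000000
slot (24b) val=16000009 bits=0xf42409 at bit 1: 0x5fe84812
mode (1b) val=1 bits=0x1 at bit 0: 0x5fe84813
word = 0x5fe84813 → big-endian bytes:
  [0]=0x5f  [1]=0xe8  [2]=0x48  [3]=0x13

5f e8 48 13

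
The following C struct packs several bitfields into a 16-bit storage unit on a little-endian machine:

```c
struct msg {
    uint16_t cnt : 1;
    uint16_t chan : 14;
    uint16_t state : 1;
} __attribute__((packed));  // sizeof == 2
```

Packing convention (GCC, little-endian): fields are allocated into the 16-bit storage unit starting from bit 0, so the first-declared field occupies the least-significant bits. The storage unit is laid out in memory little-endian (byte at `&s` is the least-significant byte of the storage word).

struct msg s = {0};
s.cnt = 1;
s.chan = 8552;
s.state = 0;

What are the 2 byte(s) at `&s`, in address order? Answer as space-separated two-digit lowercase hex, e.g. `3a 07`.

d1 42

[0+:1] cnt=1 & 0x1 = 0x1; word=0x0001
[1+:14] chan=8552 & 0x3fff = 0x2168; word=0x42d1
[15+:1] state=0 & 0x1 = 0x0; word=0x42d1
word = 0x42d1 → little-endian bytes:
  [0]=0xd1  [1]=0x42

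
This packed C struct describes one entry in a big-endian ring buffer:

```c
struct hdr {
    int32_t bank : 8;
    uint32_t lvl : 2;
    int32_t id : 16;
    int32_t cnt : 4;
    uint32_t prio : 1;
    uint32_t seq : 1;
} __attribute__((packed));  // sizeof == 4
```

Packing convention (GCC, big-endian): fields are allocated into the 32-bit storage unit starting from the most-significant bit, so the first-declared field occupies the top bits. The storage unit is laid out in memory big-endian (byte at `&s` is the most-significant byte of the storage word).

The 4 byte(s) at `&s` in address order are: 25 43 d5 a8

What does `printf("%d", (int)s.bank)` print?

[0]=0x25 [1]=0x43 [2]=0xd5 [3]=0xa8 (big-endian) → word 0x2543d5a8
bank:8 @ bit 24 → (0x2543d5a8>>24)&0xff = 0x25  ←
lvl:2 @ bit 22 → (0x2543d5a8>>22)&0x3 = 0x1
id:16 @ bit 6 → (0x2543d5a8>>6)&0xffff = 0xf56
cnt:4 @ bit 2 → (0x2543d5a8>>2)&0xf = 0xa
prio:1 @ bit 1 → (0x2543d5a8>>1)&0x1 = 0x0
seq:1 @ bit 0 → (0x2543d5a8>>0)&0x1 = 0x0
bank signed 8b, MSB=0: value = 37

37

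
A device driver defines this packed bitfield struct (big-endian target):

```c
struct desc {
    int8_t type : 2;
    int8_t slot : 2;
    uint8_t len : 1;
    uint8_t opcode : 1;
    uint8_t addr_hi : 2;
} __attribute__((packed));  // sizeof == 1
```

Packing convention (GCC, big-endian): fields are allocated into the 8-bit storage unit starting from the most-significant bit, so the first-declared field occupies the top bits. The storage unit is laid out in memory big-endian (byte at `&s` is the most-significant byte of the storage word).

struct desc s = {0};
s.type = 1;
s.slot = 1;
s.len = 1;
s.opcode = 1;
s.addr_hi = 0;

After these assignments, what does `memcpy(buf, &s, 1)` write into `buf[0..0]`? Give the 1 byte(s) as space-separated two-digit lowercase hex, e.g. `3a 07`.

5c

type:2 = 1 → 0x1 << 6 → word 0x40
slot:2 = 1 → 0x1 << 4 → word 0x50
len:1 = 1 → 0x1 << 3 → word 0x58
opcode:1 = 1 → 0x1 << 2 → word 0x5c
addr_hi:2 = 0 → 0x0 << 0 → word 0x5c
word = 0x5c → big-endian bytes:
  [0]=0x5c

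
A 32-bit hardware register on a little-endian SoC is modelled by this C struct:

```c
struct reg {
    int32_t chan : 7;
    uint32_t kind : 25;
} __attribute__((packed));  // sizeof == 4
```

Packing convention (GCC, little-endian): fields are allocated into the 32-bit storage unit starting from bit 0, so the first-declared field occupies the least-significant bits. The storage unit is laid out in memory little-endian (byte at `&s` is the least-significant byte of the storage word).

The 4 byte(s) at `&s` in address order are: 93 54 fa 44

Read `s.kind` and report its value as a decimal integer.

[0]=0x93 [1]=0x54 [2]=0xfa [3]=0x44 (little-endian) → word 0x44fa5493
chan [0+:7] = (word>>0) & 0x7f = 19
kind [7+:25] = (word>>7) & 0x1ffffff = 9041065  ←

9041065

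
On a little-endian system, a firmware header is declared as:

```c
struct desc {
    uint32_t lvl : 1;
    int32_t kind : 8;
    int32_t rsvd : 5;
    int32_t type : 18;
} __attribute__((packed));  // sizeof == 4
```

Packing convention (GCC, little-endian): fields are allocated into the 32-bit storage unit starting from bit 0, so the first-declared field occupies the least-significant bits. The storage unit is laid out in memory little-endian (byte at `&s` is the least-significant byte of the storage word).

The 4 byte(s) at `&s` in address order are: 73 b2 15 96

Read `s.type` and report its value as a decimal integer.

[0]=0x73 [1]=0xb2 [2]=0x15 [3]=0x96 (little-endian) → word 0x9615b273
lvl [0+:1] = (word>>0) & 0x1 = 1
kind [1+:8] = (word>>1) & 0xff = 57
rsvd [9+:5] = (word>>9) & 0x1f = 25
type [14+:18] = (word>>14) & 0x3ffff = 153686  ←
type signed 18b, MSB=1: 153686 - 262144 = -108458

-108458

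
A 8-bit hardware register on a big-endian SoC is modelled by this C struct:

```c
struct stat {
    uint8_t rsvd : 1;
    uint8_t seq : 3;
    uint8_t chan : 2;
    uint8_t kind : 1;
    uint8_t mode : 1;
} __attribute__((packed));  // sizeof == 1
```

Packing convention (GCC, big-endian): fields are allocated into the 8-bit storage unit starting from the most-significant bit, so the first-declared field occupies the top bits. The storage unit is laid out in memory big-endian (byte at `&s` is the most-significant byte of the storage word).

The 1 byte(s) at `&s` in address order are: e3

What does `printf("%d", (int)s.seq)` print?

[0]=0xe3 (big-endian) → word 0xe3
rsvd [7+:1] = (word>>7) & 0x1 = 1
seq [4+:3] = (word>>4) & 0x7 = 6  ←
chan [2+:2] = (word>>2) & 0x3 = 0
kind [1+:1] = (word>>1) & 0x1 = 1
mode [0+:1] = (word>>0) & 0x1 = 1

6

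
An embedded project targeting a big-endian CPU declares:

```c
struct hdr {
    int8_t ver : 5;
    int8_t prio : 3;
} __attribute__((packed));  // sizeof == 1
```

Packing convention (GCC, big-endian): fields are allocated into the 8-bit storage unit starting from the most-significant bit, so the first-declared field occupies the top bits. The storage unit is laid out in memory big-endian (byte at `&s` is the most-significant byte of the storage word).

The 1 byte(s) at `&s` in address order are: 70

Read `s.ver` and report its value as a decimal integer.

14

[0]=0x70 (big-endian) → word 0x70
ver [3+:5] = (word>>3) & 0x1f = 14  ←
prio [0+:3] = (word>>0) & 0x7 = 0
ver signed 5b, MSB=0: value = 14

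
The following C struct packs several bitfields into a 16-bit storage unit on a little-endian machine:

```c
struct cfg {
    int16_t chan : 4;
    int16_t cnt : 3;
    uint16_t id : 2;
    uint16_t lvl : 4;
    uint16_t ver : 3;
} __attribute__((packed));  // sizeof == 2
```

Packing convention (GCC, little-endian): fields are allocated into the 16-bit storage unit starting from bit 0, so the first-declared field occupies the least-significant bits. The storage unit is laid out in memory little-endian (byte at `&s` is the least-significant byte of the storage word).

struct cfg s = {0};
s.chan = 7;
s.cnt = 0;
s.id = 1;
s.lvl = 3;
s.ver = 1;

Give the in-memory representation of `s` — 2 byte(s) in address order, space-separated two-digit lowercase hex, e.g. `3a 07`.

[0+:4] chan=7 & 0xf = 0x7; word=0x0007
[4+:3] cnt=0 & 0x7 = 0x0; word=0x0007
[7+:2] id=1 & 0x3 = 0x1; word=0x0087
[9+:4] lvl=3 & 0xf = 0x3; word=0x0687
[13+:3] ver=1 & 0x7 = 0x1; word=0x2687
word = 0x2687 → little-endian bytes:
  [0]=0x87  [1]=0x26

87 26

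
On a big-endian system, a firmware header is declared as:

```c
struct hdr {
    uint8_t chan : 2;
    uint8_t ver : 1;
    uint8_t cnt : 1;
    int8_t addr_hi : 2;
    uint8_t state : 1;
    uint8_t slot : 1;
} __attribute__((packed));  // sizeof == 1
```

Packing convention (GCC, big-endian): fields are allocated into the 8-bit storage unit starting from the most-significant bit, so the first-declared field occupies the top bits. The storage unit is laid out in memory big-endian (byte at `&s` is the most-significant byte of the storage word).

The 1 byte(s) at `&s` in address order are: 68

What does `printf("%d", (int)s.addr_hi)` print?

[0]=0x68 (big-endian) → word 0x68
chan:2 @ bit 6 → (0x68>>6)&0x3 = 0x1
ver:1 @ bit 5 → (0x68>>5)&0x1 = 0x1
cnt:1 @ bit 4 → (0x68>>4)&0x1 = 0x0
addr_hi:2 @ bit 2 → (0x68>>2)&0x3 = 0x2  ←
state:1 @ bit 1 → (0x68>>1)&0x1 = 0x0
slot:1 @ bit 0 → (0x68>>0)&0x1 = 0x0
addr_hi signed 2b, MSB=1: 2 - 4 = -2

-2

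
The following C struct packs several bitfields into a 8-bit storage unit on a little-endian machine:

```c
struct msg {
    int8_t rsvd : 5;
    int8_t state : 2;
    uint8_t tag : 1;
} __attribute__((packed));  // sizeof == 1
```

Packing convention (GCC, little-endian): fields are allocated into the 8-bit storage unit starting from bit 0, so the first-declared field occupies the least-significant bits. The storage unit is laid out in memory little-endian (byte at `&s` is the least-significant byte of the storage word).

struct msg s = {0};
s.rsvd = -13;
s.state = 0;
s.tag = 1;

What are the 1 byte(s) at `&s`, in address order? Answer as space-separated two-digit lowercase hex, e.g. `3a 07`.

93

[0+:5] rsvd=-13 & 0x1f = 0x13; word=0x13
[5+:2] state=0 & 0x3 = 0x0; word=0x13
[7+:1] tag=1 & 0x1 = 0x1; word=0x93
word = 0x93 → little-endian bytes:
  [0]=0x93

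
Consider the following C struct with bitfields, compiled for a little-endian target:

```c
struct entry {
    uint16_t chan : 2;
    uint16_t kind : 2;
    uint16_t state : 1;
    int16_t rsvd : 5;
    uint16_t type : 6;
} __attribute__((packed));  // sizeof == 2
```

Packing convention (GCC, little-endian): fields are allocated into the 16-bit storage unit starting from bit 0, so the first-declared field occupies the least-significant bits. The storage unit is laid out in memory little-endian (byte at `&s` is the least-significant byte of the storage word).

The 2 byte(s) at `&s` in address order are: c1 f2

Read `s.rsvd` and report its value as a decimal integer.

[0]=0xc1 [1]=0xf2 (little-endian) → word 0xf2c1
chan [0+:2] = (word>>0) & 0x3 = 1
kind [2+:2] = (word>>2) & 0x3 = 0
state [4+:1] = (word>>4) & 0x1 = 0
rsvd [5+:5] = (word>>5) & 0x1f = 22  ←
type [10+:6] = (word>>10) & 0x3f = 60
rsvd signed 5b, MSB=1: 22 - 32 = -10

-10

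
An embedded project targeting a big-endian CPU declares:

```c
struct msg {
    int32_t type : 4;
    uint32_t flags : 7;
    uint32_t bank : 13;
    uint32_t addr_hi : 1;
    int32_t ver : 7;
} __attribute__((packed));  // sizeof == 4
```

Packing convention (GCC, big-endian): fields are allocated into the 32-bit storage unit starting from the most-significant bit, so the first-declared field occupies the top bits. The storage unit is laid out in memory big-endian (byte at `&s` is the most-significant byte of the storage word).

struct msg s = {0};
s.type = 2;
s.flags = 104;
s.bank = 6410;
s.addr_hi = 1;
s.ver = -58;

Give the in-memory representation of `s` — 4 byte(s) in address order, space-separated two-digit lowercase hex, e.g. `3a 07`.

[28+:4] type=2 & 0xf = 0x2; word=0x20000000
[21+:7] flags=104 & 0x7f = 0x68; word=0x2d000000
[8+:13] bank=6410 & 0x1fff = 0x190a; word=0x2d190a00
[7+:1] addr_hi=1 & 0x1 = 0x1; word=0x2d190a80
[0+:7] ver=-58 & 0x7f = 0x46; word=0x2d190ac6
word = 0x2d190ac6 → big-endian bytes:
  [0]=0x2d  [1]=0x19  [2]=0x0a  [3]=0xc6

2d 19 0a c6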